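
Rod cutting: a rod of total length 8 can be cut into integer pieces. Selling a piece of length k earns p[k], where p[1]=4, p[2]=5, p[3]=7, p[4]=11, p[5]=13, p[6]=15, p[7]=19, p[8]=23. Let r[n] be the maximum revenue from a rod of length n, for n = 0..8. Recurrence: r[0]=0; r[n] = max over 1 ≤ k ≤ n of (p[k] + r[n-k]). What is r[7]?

28

   n    0    1    2    3    4    5    6    7    8
r[n]    0    4    8   12   16   20   24   28   32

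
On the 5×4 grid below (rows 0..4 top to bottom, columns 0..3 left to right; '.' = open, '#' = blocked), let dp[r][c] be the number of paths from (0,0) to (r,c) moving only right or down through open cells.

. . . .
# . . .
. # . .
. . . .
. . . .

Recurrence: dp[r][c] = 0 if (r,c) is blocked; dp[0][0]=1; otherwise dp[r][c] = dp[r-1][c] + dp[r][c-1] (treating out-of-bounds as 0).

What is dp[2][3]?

r\c   0   1   2   3
  0   1   1   1   1
  1   0   1   2   3
  2   0   0   2   5
  3   0   0   2   7
  4   0   0   2   9

5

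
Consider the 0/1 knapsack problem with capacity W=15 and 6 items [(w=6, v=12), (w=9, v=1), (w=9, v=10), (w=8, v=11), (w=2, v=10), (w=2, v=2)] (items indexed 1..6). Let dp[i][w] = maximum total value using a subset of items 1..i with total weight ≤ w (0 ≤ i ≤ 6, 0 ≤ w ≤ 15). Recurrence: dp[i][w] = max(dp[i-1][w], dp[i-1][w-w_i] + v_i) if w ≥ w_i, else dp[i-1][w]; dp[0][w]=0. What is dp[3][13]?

12

i\w   0   1   2   3   4   5   6   7   8   9  10  11  12  13  14  15
  0   0   0   0   0   0   0   0   0   0   0   0   0   0   0   0   0
  1   0   0   0   0   0   0  12  12  12  12  12  12  12  12  12  12
  2   0   0   0   0   0   0  12  12  12  12  12  12  12  12  12  13
  3   0   0   0   0   0   0  12  12  12  12  12  12  12  12  12  22
  4   0   0   0   0   0   0  12  12  12  12  12  12  12  12  23  23
  5   0   0  10  10  10  10  12  12  22  22  22  22  22  22  23  23
  6   0   0  10  10  12  12  12  12  22  22  24  24  24  24  24  24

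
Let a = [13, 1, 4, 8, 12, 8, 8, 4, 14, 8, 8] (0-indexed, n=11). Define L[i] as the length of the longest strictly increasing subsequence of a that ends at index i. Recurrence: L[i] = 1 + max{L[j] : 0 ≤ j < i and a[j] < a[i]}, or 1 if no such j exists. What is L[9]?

   i    0    1    2    3    4    5    6    7    8    9   10
a[i]   13    1    4    8   12    8    8    4   14    8    8
L[i]    1    1    2    3    4    3    3    2    5    3    3

3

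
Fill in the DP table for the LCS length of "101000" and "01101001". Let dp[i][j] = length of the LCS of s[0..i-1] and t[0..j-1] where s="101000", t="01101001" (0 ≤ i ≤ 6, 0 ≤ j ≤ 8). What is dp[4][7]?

   ''  0  1  1  0  1  0  0  1
''  0  0  0  0  0  0  0  0  0
 1  0  0  1  1  1  1  1  1  1
 0  0  1  1  1  2  2  2  2  2
 1  0  1  2  2  2  3  3  3  3
 0  0  1  2  2  3  3  4  4  4
 0  0  1  2  2  3  3  4  5  5
 0  0  1  2  2  3  3  4  5  5

4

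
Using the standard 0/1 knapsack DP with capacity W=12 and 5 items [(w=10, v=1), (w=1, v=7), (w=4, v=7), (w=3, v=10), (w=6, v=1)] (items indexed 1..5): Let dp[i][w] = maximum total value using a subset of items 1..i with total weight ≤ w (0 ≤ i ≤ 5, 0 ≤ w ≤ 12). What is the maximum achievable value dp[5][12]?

24

i\w   0   1   2   3   4   5   6   7   8   9  10  11  12
  0   0   0   0   0   0   0   0   0   0   0   0   0   0
  1   0   0   0   0   0   0   0   0   0   0   1   1   1
  2   0   7   7   7   7   7   7   7   7   7   7   8   8
  3   0   7   7   7   7  14  14  14  14  14  14  14  14
  4   0   7   7  10  17  17  17  17  24  24  24  24  24
  5   0   7   7  10  17  17  17  17  24  24  24  24  24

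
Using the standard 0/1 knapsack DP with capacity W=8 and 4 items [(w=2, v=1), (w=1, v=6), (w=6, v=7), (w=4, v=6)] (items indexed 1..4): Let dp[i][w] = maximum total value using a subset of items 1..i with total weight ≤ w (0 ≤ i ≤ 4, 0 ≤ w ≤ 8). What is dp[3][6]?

i\w   0   1   2   3   4   5   6   7   8
  0   0   0   0   0   0   0   0   0   0
  1   0   0   1   1   1   1   1   1   1
  2   0   6   6   7   7   7   7   7   7
  3   0   6   6   7   7   7   7  13  13
  4   0   6   6   7   7  12  12  13  13

7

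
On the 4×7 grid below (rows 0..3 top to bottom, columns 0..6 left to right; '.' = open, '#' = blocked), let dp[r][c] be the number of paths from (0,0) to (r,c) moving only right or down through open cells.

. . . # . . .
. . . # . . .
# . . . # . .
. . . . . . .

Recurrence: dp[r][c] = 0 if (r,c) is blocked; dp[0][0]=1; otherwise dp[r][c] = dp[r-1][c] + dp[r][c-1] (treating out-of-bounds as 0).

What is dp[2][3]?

5

r\c   0   1   2   3   4   5   6
  0   1   1   1   0   0   0   0
  1   1   2   3   0   0   0   0
  2   0   2   5   5   0   0   0
  3   0   2   7  12  12  12  12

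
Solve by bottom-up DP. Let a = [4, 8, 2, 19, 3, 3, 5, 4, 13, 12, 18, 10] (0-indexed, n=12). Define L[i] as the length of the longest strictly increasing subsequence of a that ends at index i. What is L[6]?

   i    0    1    2    3    4    5    6    7    8    9   10   11
a[i]    4    8    2   19    3    3    5    4   13   12   18   10
L[i]    1    2    1    3    2    2    3    3    4    4    5    4

3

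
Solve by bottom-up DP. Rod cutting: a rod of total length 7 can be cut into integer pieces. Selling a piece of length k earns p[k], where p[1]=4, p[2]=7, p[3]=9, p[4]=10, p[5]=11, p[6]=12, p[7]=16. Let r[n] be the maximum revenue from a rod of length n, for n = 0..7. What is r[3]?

   n    0    1    2    3    4    5    6    7
r[n]    0    4    8   12   16   20   24   28

12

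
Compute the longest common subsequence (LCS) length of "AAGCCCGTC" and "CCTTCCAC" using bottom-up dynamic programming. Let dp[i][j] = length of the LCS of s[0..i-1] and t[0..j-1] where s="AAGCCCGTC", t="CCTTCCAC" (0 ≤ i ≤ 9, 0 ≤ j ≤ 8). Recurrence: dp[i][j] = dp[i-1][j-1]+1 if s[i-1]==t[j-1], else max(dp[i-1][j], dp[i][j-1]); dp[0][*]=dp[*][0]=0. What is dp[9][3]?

   ''  C  C  T  T  C  C  A  C
''  0  0  0  0  0  0  0  0  0
 A  0  0  0  0  0  0  0  1  1
 A  0  0  0  0  0  0  0  1  1
 G  0  0  0  0  0  0  0  1  1
 C  0  1  1  1  1  1  1  1  2
 C  0  1  2  2  2  2  2  2  2
 C  0  1  2  2  2  3  3  3  3
 G  0  1  2  2  2  3  3  3  3
 T  0  1  2  3  3  3  3  3  3
 C  0  1  2  3  3  4  4  4  4

3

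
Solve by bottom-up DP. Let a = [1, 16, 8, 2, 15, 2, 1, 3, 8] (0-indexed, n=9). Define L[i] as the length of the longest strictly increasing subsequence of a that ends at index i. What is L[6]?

   i    0    1    2    3    4    5    6    7    8
a[i]    1   16    8    2   15    2    1    3    8
L[i]    1    2    2    2    3    2    1    3    4

1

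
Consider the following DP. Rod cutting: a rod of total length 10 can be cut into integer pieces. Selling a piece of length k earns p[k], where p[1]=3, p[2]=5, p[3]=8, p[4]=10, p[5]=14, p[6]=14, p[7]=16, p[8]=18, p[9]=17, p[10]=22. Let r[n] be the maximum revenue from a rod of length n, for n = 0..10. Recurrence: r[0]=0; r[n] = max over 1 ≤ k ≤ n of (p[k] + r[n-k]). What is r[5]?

15

   n    0    1    2    3    4    5    6    7    8    9   10
r[n]    0    3    6    9   12   15   18   21   24   27   30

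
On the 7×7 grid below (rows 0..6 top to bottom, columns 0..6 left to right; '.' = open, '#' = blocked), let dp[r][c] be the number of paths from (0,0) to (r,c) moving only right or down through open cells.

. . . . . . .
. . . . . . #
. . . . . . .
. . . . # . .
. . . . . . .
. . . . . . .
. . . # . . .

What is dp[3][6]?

42

r\c   0   1   2   3   4   5   6
  0   1   1   1   1   1   1   1
  1   1   2   3   4   5   6   0
  2   1   3   6  10  15  21  21
  3   1   4  10  20   0  21  42
  4   1   5  15  35  35  56  98
  5   1   6  21  56  91 147 245
  6   1   7  28   0  91 238 483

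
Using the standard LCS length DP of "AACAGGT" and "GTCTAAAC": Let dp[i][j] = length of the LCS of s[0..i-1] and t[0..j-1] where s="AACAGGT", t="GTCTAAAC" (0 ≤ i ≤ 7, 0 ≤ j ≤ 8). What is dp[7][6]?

2

   ''  G  T  C  T  A  A  A  C
''  0  0  0  0  0  0  0  0  0
 A  0  0  0  0  0  1  1  1  1
 A  0  0  0  0  0  1  2  2  2
 C  0  0  0  1  1  1  2  2  3
 A  0  0  0  1  1  2  2  3  3
 G  0  1  1  1  1  2  2  3  3
 G  0  1  1  1  1  2  2  3  3
 T  0  1  2  2  2  2  2  3  3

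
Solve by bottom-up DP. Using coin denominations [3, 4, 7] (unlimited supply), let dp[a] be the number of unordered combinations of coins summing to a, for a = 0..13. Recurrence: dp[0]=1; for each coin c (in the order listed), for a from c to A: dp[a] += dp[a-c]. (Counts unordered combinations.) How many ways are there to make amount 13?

after  coin     0     1     2     3     4     5     6     7     8     9    10    11    12    13
          3     1     0     0     1     0     0     1     0     0     1     0     0     1     0
          4     1     0     0     1     1     0     1     1     1     1     1     1     2     1
          7     1     0     0     1     1     0     1     2     1     1     2     2     2     2

2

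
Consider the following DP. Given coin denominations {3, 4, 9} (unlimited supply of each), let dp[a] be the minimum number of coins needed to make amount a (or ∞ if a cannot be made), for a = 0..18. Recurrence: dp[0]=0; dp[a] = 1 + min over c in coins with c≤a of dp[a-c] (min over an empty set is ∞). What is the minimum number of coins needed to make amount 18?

 a  0  1  2  3  4  5  6  7  8  9 10 11 12 13 14 15 16 17 18
dp  0  -  -  1  1  -  2  2  2  1  3  3  2  2  4  3  3  3  2
(- denotes ∞ / unreachable)

2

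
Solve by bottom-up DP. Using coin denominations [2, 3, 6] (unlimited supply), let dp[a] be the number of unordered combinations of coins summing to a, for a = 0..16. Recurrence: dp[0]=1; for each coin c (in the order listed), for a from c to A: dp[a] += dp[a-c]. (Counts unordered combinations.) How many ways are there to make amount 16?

6

after  coin     0     1     2     3     4     5     6     7     8     9    10    11    12    13    14    15    16
          2     1     0     1     0     1     0     1     0     1     0     1     0     1     0     1     0     1
          3     1     0     1     1     1     1     2     1     2     2     2     2     3     2     3     3     3
          6     1     0     1     1     1     1     3     1     3     3     3     3     6     3     6     6     6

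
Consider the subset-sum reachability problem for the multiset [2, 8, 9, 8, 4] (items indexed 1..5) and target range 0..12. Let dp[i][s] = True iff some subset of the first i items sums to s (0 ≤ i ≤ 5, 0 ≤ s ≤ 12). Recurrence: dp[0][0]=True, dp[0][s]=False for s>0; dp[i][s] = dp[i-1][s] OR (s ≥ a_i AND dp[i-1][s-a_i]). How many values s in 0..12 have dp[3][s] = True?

6

i\s   0   1   2   3   4   5   6   7   8   9  10  11  12
  0   T   F   F   F   F   F   F   F   F   F   F   F   F
  1   T   F   T   F   F   F   F   F   F   F   F   F   F
  2   T   F   T   F   F   F   F   F   T   F   T   F   F
  3   T   F   T   F   F   F   F   F   T   T   T   T   F
  4   T   F   T   F   F   F   F   F   T   T   T   T   F
  5   T   F   T   F   T   F   T   F   T   T   T   T   T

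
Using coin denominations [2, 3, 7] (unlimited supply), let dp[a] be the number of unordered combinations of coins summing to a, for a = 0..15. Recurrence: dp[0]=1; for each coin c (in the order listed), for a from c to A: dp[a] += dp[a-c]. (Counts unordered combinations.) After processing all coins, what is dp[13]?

4

after  coin     0     1     2     3     4     5     6     7     8     9    10    11    12    13    14    15
          2     1     0     1     0     1     0     1     0     1     0     1     0     1     0     1     0
          3     1     0     1     1     1     1     2     1     2     2     2     2     3     2     3     3
          7     1     0     1     1     1     1     2     2     2     3     3     3     4     4     5     5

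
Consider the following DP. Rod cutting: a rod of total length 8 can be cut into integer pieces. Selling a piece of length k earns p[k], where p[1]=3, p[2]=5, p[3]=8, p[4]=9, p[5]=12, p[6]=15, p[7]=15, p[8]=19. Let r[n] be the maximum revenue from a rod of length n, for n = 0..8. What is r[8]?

   n    0    1    2    3    4    5    6    7    8
r[n]    0    3    6    9   12   15   18   21   24

24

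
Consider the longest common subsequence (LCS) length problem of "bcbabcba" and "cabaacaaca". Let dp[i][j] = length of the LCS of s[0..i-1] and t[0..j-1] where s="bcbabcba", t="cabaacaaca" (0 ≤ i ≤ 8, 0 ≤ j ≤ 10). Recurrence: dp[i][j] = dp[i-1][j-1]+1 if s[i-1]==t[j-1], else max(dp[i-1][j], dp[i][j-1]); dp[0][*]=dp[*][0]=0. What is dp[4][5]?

3

   ''  c  a  b  a  a  c  a  a  c  a
''  0  0  0  0  0  0  0  0  0  0  0
 b  0  0  0  1  1  1  1  1  1  1  1
 c  0  1  1  1  1  1  2  2  2  2  2
 b  0  1  1  2  2  2  2  2  2  2  2
 a  0  1  2  2  3  3  3  3  3  3  3
 b  0  1  2  3  3  3  3  3  3  3  3
 c  0  1  2  3  3  3  4  4  4  4  4
 b  0  1  2  3  3  3  4  4  4  4  4
 a  0  1  2  3  4  4  4  5  5  5  5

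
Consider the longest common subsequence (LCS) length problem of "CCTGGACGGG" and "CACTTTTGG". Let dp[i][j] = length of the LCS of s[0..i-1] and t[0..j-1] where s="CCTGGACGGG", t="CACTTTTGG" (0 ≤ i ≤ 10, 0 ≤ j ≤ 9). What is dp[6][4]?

   ''  C  A  C  T  T  T  T  G  G
''  0  0  0  0  0  0  0  0  0  0
 C  0  1  1  1  1  1  1  1  1  1
 C  0  1  1  2  2  2  2  2  2  2
 T  0  1  1  2  3  3  3  3  3  3
 G  0  1  1  2  3  3  3  3  4  4
 G  0  1  1  2  3  3  3  3  4  5
 A  0  1  2  2  3  3  3  3  4  5
 C  0  1  2  3  3  3  3  3  4  5
 G  0  1  2  3  3  3  3  3  4  5
 G  0  1  2  3  3  3  3  3  4  5
 G  0  1  2  3  3  3  3  3  4  5

3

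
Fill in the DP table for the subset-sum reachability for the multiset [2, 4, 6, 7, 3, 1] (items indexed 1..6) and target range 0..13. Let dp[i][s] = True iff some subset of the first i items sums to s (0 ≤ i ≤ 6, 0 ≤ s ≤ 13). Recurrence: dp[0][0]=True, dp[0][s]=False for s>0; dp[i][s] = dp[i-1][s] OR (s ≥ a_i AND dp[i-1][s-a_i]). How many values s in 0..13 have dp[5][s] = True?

i\s   0   1   2   3   4   5   6   7   8   9  10  11  12  13
  0   T   F   F   F   F   F   F   F   F   F   F   F   F   F
  1   T   F   T   F   F   F   F   F   F   F   F   F   F   F
  2   T   F   T   F   T   F   T   F   F   F   F   F   F   F
  3   T   F   T   F   T   F   T   F   T   F   T   F   T   F
  4   T   F   T   F   T   F   T   T   T   T   T   T   T   T
  5   T   F   T   T   T   T   T   T   T   T   T   T   T   T
  6   T   T   T   T   T   T   T   T   T   T   T   T   T   T

13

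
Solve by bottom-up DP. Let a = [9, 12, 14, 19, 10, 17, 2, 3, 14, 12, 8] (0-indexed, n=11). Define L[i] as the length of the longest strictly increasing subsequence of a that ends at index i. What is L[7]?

2

   i    0    1    2    3    4    5    6    7    8    9   10
a[i]    9   12   14   19   10   17    2    3   14   12    8
L[i]    1    2    3    4    2    4    1    2    3    3    3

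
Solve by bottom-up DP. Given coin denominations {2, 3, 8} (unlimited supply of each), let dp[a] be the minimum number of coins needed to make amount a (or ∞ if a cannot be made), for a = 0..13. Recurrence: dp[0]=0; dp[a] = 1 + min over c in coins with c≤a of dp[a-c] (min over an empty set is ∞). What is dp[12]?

3

 a  0  1  2  3  4  5  6  7  8  9 10 11 12 13
dp  0  -  1  1  2  2  2  3  1  3  2  2  3  3
(- denotes ∞ / unreachable)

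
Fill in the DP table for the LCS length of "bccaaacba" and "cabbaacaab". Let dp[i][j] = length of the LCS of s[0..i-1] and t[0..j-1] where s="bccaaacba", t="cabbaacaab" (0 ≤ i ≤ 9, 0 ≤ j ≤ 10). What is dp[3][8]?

   ''  c  a  b  b  a  a  c  a  a  b
''  0  0  0  0  0  0  0  0  0  0  0
 b  0  0  0  1  1  1  1  1  1  1  1
 c  0  1  1  1  1  1  1  2  2  2  2
 c  0  1  1  1  1  1  1  2  2  2  2
 a  0  1  2  2  2  2  2  2  3  3  3
 a  0  1  2  2  2  3  3  3  3  4  4
 a  0  1  2  2  2  3  4  4  4  4  4
 c  0  1  2  2  2  3  4  5  5  5  5
 b  0  1  2  3  3  3  4  5  5  5  6
 a  0  1  2  3  3  4  4  5  6  6  6

2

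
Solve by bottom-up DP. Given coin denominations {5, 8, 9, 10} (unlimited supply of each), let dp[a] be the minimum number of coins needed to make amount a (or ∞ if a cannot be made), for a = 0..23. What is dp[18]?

2

 a  0  1  2  3  4  5  6  7  8  9 10 11 12 13 14 15 16 17 18 19 20 21 22 23
dp  0  -  -  -  -  1  -  -  1  1  1  -  -  2  2  2  2  2  2  2  2  3  3  3
(- denotes ∞ / unreachable)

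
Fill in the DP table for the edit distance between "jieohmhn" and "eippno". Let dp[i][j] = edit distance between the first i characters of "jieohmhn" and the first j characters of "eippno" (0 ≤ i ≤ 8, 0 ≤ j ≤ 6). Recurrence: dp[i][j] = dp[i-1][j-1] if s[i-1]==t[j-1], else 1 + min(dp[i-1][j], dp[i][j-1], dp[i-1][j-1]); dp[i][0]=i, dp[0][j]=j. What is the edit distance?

   ''  e  i  p  p  n  o
''  0  1  2  3  4  5  6
 j  1  1  2  3  4  5  6
 i  2  2  1  2  3  4  5
 e  3  2  2  2  3  4  5
 o  4  3  3  3  3  4  4
 h  5  4  4  4  4  4  5
 m  6  5  5  5  5  5  5
 h  7  6  6  6  6  6  6
 n  8  7  7  7  7  6  7

7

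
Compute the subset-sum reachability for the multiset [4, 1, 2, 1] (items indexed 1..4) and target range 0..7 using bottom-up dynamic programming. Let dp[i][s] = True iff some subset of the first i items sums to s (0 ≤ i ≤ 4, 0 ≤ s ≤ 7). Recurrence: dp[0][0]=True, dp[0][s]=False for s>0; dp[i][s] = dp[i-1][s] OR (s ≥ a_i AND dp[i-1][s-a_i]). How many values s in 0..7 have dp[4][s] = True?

i\s   0   1   2   3   4   5   6   7
  0   T   F   F   F   F   F   F   F
  1   T   F   F   F   T   F   F   F
  2   T   T   F   F   T   T   F   F
  3   T   T   T   T   T   T   T   T
  4   T   T   T   T   T   T   T   T

8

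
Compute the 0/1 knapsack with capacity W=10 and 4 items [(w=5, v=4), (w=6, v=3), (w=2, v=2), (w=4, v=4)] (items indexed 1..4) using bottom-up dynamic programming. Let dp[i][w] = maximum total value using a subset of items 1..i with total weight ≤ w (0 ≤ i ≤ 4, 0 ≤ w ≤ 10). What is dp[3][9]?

i\w   0   1   2   3   4   5   6   7   8   9  10
  0   0   0   0   0   0   0   0   0   0   0   0
  1   0   0   0   0   0   4   4   4   4   4   4
  2   0   0   0   0   0   4   4   4   4   4   4
  3   0   0   2   2   2   4   4   6   6   6   6
  4   0   0   2   2   4   4   6   6   6   8   8

6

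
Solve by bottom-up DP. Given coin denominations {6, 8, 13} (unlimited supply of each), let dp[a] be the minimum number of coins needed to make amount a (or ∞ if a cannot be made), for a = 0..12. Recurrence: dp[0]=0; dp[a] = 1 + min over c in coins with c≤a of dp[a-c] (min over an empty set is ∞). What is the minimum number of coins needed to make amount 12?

 a  0  1  2  3  4  5  6  7  8  9 10 11 12
dp  0  -  -  -  -  -  1  -  1  -  -  -  2
(- denotes ∞ / unreachable)

2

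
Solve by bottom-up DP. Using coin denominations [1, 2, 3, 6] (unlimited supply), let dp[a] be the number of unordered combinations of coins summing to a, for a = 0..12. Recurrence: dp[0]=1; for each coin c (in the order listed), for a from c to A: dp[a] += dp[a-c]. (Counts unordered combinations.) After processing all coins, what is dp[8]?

12

after  coin     0     1     2     3     4     5     6     7     8     9    10    11    12
          1     1     1     1     1     1     1     1     1     1     1     1     1     1
          2     1     1     2     2     3     3     4     4     5     5     6     6     7
          3     1     1     2     3     4     5     7     8    10    12    14    16    19
          6     1     1     2     3     4     5     8     9    12    15    18    21    27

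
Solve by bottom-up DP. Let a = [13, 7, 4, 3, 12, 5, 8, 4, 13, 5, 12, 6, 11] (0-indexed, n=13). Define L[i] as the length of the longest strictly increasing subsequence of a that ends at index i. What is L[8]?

4

   i    0    1    2    3    4    5    6    7    8    9   10   11   12
a[i]   13    7    4    3   12    5    8    4   13    5   12    6   11
L[i]    1    1    1    1    2    2    3    2    4    3    4    4    5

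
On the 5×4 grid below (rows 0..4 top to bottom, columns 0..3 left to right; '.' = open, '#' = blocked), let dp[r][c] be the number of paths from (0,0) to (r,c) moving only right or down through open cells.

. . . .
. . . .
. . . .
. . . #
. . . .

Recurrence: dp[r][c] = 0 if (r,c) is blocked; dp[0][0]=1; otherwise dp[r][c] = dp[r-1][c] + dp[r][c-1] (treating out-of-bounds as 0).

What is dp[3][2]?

r\c   0   1   2   3
  0   1   1   1   1
  1   1   2   3   4
  2   1   3   6  10
  3   1   4  10   0
  4   1   5  15  15

10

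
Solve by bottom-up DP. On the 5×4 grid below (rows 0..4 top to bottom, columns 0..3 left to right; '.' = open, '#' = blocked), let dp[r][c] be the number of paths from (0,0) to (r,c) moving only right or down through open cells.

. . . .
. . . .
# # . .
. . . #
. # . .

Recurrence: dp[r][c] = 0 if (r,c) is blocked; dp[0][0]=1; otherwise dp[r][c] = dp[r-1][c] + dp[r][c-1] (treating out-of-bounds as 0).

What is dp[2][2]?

3

r\c   0   1   2   3
  0   1   1   1   1
  1   1   2   3   4
  2   0   0   3   7
  3   0   0   3   0
  4   0   0   3   3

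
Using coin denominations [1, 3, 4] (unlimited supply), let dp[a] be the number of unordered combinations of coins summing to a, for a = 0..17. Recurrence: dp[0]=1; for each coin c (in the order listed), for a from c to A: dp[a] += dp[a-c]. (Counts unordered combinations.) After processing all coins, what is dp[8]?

after  coin     0     1     2     3     4     5     6     7     8     9    10    11    12    13    14    15    16    17
          1     1     1     1     1     1     1     1     1     1     1     1     1     1     1     1     1     1     1
          3     1     1     1     2     2     2     3     3     3     4     4     4     5     5     5     6     6     6
          4     1     1     1     2     3     3     4     5     6     7     8     9    11    12    13    15    17    18

6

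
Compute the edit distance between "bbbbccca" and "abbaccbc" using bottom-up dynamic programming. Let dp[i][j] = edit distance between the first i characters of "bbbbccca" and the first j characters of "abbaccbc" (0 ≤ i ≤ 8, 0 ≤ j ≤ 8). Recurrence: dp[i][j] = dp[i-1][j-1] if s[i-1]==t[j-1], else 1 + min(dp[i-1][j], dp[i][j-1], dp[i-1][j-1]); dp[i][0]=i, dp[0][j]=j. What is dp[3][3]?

   ''  a  b  b  a  c  c  b  c
''  0  1  2  3  4  5  6  7  8
 b  1  1  1  2  3  4  5  6  7
 b  2  2  1  1  2  3  4  5  6
 b  3  3  2  1  2  3  4  4  5
 b  4  4  3  2  2  3  4  4  5
 c  5  5  4  3  3  2  3  4  4
 c  6  6  5  4  4  3  2  3  4
 c  7  7  6  5  5  4  3  3  3
 a  8  7  7  6  5  5  4  4  4

1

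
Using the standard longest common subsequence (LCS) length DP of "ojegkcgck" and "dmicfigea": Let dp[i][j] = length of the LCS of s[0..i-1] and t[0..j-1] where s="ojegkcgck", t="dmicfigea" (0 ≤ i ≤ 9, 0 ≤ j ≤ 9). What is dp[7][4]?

   ''  d  m  i  c  f  i  g  e  a
''  0  0  0  0  0  0  0  0  0  0
 o  0  0  0  0  0  0  0  0  0  0
 j  0  0  0  0  0  0  0  0  0  0
 e  0  0  0  0  0  0  0  0  1  1
 g  0  0  0  0  0  0  0  1  1  1
 k  0  0  0  0  0  0  0  1  1  1
 c  0  0  0  0  1  1  1  1  1  1
 g  0  0  0  0  1  1  1  2  2  2
 c  0  0  0  0  1  1  1  2  2  2
 k  0  0  0  0  1  1  1  2  2  2

1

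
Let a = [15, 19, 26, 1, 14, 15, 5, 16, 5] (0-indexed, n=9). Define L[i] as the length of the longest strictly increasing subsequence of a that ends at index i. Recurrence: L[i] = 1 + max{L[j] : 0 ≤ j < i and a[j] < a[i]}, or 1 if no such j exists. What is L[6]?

2

   i    0    1    2    3    4    5    6    7    8
a[i]   15   19   26    1   14   15    5   16    5
L[i]    1    2    3    1    2    3    2    4    2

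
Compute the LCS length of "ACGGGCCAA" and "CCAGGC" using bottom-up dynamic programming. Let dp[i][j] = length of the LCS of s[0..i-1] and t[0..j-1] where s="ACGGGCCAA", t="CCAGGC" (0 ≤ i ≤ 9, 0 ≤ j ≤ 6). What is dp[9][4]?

3

   ''  C  C  A  G  G  C
''  0  0  0  0  0  0  0
 A  0  0  0  1  1  1  1
 C  0  1  1  1  1  1  2
 G  0  1  1  1  2  2  2
 G  0  1  1  1  2  3  3
 G  0  1  1  1  2  3  3
 C  0  1  2  2  2  3  4
 C  0  1  2  2  2  3  4
 A  0  1  2  3  3  3  4
 A  0  1  2  3  3  3  4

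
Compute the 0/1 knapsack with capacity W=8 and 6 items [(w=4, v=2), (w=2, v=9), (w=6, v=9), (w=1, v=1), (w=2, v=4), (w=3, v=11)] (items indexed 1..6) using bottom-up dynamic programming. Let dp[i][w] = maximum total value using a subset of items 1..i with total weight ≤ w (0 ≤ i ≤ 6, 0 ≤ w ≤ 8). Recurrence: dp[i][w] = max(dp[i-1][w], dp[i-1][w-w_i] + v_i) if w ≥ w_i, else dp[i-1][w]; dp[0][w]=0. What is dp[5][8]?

18

i\w   0   1   2   3   4   5   6   7   8
  0   0   0   0   0   0   0   0   0   0
  1   0   0   0   0   2   2   2   2   2
  2   0   0   9   9   9   9  11  11  11
  3   0   0   9   9   9   9  11  11  18
  4   0   1   9  10  10  10  11  12  18
  5   0   1   9  10  13  14  14  14  18
  6   0   1   9  11  13  20  21  24  25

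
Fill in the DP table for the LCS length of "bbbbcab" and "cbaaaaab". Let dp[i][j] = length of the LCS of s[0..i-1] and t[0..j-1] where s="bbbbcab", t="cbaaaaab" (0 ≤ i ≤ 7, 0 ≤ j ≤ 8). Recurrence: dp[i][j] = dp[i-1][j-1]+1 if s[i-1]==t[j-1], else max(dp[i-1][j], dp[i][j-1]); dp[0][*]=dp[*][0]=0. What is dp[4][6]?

   ''  c  b  a  a  a  a  a  b
''  0  0  0  0  0  0  0  0  0
 b  0  0  1  1  1  1  1  1  1
 b  0  0  1  1  1  1  1  1  2
 b  0  0  1  1  1  1  1  1  2
 b  0  0  1  1  1  1  1  1  2
 c  0  1  1  1  1  1  1  1  2
 a  0  1  1  2  2  2  2  2  2
 b  0  1  2  2  2  2  2  2  3

1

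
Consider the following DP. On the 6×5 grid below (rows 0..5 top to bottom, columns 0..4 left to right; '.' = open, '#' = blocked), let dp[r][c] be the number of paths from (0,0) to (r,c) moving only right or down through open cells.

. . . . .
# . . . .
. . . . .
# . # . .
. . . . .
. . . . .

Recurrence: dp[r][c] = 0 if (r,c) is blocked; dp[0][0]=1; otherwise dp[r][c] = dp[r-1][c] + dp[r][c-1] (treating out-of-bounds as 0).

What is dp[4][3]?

r\c   0   1   2   3   4
  0   1   1   1   1   1
  1   0   1   2   3   4
  2   0   1   3   6  10
  3   0   1   0   6  16
  4   0   1   1   7  23
  5   0   1   2   9  32

7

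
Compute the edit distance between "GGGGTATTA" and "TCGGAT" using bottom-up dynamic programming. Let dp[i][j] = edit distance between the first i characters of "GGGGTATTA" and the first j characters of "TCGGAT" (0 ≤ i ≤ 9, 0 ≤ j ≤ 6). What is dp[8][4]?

6

   ''  T  C  G  G  A  T
''  0  1  2  3  4  5  6
 G  1  1  2  2  3  4  5
 G  2  2  2  2  2  3  4
 G  3  3  3  2  2  3  4
 G  4  4  4  3  2  3  4
 T  5  4  5  4  3  3  3
 A  6  5  5  5  4  3  4
 T  7  6  6  6  5  4  3
 T  8  7  7  7  6  5  4
 A  9  8  8  8  7  6  5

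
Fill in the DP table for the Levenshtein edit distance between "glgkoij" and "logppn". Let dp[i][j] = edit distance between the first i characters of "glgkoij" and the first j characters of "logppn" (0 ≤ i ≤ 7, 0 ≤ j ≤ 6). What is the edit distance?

6

   ''  l  o  g  p  p  n
''  0  1  2  3  4  5  6
 g  1  1  2  2  3  4  5
 l  2  1  2  3  3  4  5
 g  3  2  2  2  3  4  5
 k  4  3  3  3  3  4  5
 o  5  4  3  4  4  4  5
 i  6  5  4  4  5  5  5
 j  7  6  5  5  5  6  6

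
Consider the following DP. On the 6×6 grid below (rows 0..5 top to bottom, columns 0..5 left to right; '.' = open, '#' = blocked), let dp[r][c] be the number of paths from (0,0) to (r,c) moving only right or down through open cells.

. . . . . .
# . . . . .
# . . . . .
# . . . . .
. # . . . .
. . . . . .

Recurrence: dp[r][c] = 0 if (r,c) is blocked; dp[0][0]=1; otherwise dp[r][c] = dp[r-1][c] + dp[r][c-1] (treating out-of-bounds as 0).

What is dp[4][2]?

4

r\c   0   1   2   3   4   5
  0   1   1   1   1   1   1
  1   0   1   2   3   4   5
  2   0   1   3   6  10  15
  3   0   1   4  10  20  35
  4   0   0   4  14  34  69
  5   0   0   4  18  52 121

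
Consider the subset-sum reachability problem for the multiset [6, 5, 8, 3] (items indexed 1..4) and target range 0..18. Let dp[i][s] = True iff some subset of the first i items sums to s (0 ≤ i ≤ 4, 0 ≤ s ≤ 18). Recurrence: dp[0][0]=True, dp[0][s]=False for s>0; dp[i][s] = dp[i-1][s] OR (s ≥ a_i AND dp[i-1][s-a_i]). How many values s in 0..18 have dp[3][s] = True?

7

i\s   0   1   2   3   4   5   6   7   8   9  10  11  12  13  14  15  16  17  18
  0   T   F   F   F   F   F   F   F   F   F   F   F   F   F   F   F   F   F   F
  1   T   F   F   F   F   F   T   F   F   F   F   F   F   F   F   F   F   F   F
  2   T   F   F   F   F   T   T   F   F   F   F   T   F   F   F   F   F   F   F
  3   T   F   F   F   F   T   T   F   T   F   F   T   F   T   T   F   F   F   F
  4   T   F   F   T   F   T   T   F   T   T   F   T   F   T   T   F   T   T   F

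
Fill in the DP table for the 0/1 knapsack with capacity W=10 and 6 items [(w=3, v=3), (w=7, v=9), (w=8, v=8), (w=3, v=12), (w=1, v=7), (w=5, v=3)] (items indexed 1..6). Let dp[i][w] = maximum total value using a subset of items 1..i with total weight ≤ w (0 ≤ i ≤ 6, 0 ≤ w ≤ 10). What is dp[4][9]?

i\w   0   1   2   3   4   5   6   7   8   9  10
  0   0   0   0   0   0   0   0   0   0   0   0
  1   0   0   0   3   3   3   3   3   3   3   3
  2   0   0   0   3   3   3   3   9   9   9  12
  3   0   0   0   3   3   3   3   9   9   9  12
  4   0   0   0  12  12  12  15  15  15  15  21
  5   0   7   7  12  19  19  19  22  22  22  22
  6   0   7   7  12  19  19  19  22  22  22  22

15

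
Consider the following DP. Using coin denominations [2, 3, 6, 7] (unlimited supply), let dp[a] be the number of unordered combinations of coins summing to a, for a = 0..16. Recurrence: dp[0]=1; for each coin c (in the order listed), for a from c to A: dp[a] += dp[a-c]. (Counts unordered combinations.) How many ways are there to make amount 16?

after  coin     0     1     2     3     4     5     6     7     8     9    10    11    12    13    14    15    16
          2     1     0     1     0     1     0     1     0     1     0     1     0     1     0     1     0     1
          3     1     0     1     1     1     1     2     1     2     2     2     2     3     2     3     3     3
          6     1     0     1     1     1     1     3     1     3     3     3     3     6     3     6     6     6
          7     1     0     1     1     1     1     3     2     3     4     4     4     7     6     8     9    10

10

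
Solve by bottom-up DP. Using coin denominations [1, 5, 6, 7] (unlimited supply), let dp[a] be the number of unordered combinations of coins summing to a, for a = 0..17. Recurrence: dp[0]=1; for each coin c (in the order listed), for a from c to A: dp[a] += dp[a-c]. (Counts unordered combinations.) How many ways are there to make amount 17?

after  coin     0     1     2     3     4     5     6     7     8     9    10    11    12    13    14    15    16    17
          1     1     1     1     1     1     1     1     1     1     1     1     1     1     1     1     1     1     1
          5     1     1     1     1     1     2     2     2     2     2     3     3     3     3     3     4     4     4
          6     1     1     1     1     1     2     3     3     3     3     4     5     6     6     6     7     8     9
          7     1     1     1     1     1     2     3     4     4     4     5     6     8     9    10    11    12    14

14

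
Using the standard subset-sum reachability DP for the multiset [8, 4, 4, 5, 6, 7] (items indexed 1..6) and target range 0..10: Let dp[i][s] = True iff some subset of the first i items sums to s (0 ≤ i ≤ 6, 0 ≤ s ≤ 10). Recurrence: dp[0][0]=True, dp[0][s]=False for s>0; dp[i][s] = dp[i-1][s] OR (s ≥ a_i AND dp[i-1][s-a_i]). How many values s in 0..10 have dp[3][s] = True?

i\s   0   1   2   3   4   5   6   7   8   9  10
  0   T   F   F   F   F   F   F   F   F   F   F
  1   T   F   F   F   F   F   F   F   T   F   F
  2   T   F   F   F   T   F   F   F   T   F   F
  3   T   F   F   F   T   F   F   F   T   F   F
  4   T   F   F   F   T   T   F   F   T   T   F
  5   T   F   F   F   T   T   T   F   T   T   T
  6   T   F   F   F   T   T   T   T   T   T   T

3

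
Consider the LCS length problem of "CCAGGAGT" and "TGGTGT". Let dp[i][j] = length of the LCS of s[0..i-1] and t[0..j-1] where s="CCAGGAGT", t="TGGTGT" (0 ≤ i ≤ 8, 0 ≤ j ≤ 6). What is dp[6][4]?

2

   ''  T  G  G  T  G  T
''  0  0  0  0  0  0  0
 C  0  0  0  0  0  0  0
 C  0  0  0  0  0  0  0
 A  0  0  0  0  0  0  0
 G  0  0  1  1  1  1  1
 G  0  0  1  2  2  2  2
 A  0  0  1  2  2  2  2
 G  0  0  1  2  2  3  3
 T  0  1  1  2  3  3  4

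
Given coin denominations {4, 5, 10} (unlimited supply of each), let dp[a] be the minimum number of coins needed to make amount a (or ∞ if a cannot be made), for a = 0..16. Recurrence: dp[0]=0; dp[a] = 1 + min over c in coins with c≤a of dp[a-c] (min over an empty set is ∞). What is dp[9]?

2

 a  0  1  2  3  4  5  6  7  8  9 10 11 12 13 14 15 16
dp  0  -  -  -  1  1  -  -  2  2  1  -  3  3  2  2  4
(- denotes ∞ / unreachable)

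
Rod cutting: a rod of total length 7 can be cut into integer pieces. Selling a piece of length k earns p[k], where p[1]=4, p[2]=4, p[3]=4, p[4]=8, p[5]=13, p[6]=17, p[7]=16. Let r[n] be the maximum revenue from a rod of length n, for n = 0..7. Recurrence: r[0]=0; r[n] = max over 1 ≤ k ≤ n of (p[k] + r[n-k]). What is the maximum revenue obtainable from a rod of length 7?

28

   n    0    1    2    3    4    5    6    7
r[n]    0    4    8   12   16   20   24   28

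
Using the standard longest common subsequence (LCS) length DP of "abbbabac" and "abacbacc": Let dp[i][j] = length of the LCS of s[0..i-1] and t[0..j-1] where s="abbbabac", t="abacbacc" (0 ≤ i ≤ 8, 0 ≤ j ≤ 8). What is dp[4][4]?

2

   ''  a  b  a  c  b  a  c  c
''  0  0  0  0  0  0  0  0  0
 a  0  1  1  1  1  1  1  1  1
 b  0  1  2  2  2  2  2  2  2
 b  0  1  2  2  2  3  3  3  3
 b  0  1  2  2  2  3  3  3  3
 a  0  1  2  3  3  3  4  4  4
 b  0  1  2  3  3  4  4  4  4
 a  0  1  2  3  3  4  5  5  5
 c  0  1  2  3  4  4  5  6  6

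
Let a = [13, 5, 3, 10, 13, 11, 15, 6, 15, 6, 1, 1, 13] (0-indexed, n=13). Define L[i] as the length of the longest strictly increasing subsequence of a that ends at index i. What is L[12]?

4

   i    0    1    2    3    4    5    6    7    8    9   10   11   12
a[i]   13    5    3   10   13   11   15    6   15    6    1    1   13
L[i]    1    1    1    2    3    3    4    2    4    2    1    1    4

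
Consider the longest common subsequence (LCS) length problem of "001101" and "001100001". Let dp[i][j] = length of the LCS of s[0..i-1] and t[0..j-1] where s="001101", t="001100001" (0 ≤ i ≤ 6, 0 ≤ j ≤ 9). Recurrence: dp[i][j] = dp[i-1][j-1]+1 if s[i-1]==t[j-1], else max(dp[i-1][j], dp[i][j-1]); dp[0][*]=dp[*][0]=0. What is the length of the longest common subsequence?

   ''  0  0  1  1  0  0  0  0  1
''  0  0  0  0  0  0  0  0  0  0
 0  0  1  1  1  1  1  1  1  1  1
 0  0  1  2  2  2  2  2  2  2  2
 1  0  1  2  3  3  3  3  3  3  3
 1  0  1  2  3  4  4  4  4  4  4
 0  0  1  2  3  4  5  5  5  5  5
 1  0  1  2  3  4  5  5  5  5  6

6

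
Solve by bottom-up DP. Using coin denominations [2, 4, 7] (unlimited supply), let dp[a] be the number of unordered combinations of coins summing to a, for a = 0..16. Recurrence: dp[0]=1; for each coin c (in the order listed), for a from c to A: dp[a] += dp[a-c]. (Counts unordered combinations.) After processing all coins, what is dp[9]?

after  coin     0     1     2     3     4     5     6     7     8     9    10    11    12    13    14    15    16
          2     1     0     1     0     1     0     1     0     1     0     1     0     1     0     1     0     1
          4     1     0     1     0     2     0     2     0     3     0     3     0     4     0     4     0     5
          7     1     0     1     0     2     0     2     1     3     1     3     2     4     2     5     3     6

1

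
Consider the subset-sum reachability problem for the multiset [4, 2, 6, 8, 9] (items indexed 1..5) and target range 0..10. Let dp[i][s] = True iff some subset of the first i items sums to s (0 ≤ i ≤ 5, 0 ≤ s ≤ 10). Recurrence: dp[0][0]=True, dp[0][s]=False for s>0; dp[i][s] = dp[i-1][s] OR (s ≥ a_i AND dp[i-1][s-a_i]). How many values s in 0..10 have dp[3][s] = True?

i\s   0   1   2   3   4   5   6   7   8   9  10
  0   T   F   F   F   F   F   F   F   F   F   F
  1   T   F   F   F   T   F   F   F   F   F   F
  2   T   F   T   F   T   F   T   F   F   F   F
  3   T   F   T   F   T   F   T   F   T   F   T
  4   T   F   T   F   T   F   T   F   T   F   T
  5   T   F   T   F   T   F   T   F   T   T   T

6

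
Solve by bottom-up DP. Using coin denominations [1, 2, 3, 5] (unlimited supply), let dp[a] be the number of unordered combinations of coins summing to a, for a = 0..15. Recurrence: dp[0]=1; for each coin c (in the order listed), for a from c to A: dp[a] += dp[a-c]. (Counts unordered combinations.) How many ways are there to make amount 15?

47

after  coin     0     1     2     3     4     5     6     7     8     9    10    11    12    13    14    15
          1     1     1     1     1     1     1     1     1     1     1     1     1     1     1     1     1
          2     1     1     2     2     3     3     4     4     5     5     6     6     7     7     8     8
          3     1     1     2     3     4     5     7     8    10    12    14    16    19    21    24    27
          5     1     1     2     3     4     6     8    10    13    16    20    24    29    34    40    47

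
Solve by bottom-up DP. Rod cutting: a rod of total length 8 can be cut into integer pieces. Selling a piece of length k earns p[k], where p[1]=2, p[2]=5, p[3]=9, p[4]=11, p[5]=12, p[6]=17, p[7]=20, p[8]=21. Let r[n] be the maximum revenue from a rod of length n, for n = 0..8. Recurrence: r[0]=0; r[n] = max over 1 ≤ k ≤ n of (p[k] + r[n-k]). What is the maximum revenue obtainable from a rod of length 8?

   n    0    1    2    3    4    5    6    7    8
r[n]    0    2    5    9   11   14   18   20   23

23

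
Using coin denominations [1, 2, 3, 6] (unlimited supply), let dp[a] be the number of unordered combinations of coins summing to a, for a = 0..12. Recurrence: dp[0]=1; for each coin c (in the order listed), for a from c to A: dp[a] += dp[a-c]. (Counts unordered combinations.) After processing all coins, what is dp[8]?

12

after  coin     0     1     2     3     4     5     6     7     8     9    10    11    12
          1     1     1     1     1     1     1     1     1     1     1     1     1     1
          2     1     1     2     2     3     3     4     4     5     5     6     6     7
          3     1     1     2     3     4     5     7     8    10    12    14    16    19
          6     1     1     2     3     4     5     8     9    12    15    18    21    27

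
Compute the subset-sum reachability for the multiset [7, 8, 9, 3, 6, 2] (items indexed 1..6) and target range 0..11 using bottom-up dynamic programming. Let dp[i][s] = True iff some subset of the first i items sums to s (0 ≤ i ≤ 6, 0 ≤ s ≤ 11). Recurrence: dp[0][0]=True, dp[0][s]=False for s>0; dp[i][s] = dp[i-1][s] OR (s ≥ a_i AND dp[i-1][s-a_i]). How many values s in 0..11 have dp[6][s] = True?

10

i\s   0   1   2   3   4   5   6   7   8   9  10  11
  0   T   F   F   F   F   F   F   F   F   F   F   F
  1   T   F   F   F   F   F   F   T   F   F   F   F
  2   T   F   F   F   F   F   F   T   T   F   F   F
  3   T   F   F   F   F   F   F   T   T   T   F   F
  4   T   F   F   T   F   F   F   T   T   T   T   T
  5   T   F   F   T   F   F   T   T   T   T   T   T
  6   T   F   T   T   F   T   T   T   T   T   T   T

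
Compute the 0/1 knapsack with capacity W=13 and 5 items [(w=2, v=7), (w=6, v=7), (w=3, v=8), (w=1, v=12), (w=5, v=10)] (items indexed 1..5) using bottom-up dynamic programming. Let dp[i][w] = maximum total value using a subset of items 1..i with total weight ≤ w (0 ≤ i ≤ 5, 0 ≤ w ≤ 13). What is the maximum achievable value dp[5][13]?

37

i\w   0   1   2   3   4   5   6   7   8   9  10  11  12  13
  0   0   0   0   0   0   0   0   0   0   0   0   0   0   0
  1   0   0   7   7   7   7   7   7   7   7   7   7   7   7
  2   0   0   7   7   7   7   7   7  14  14  14  14  14  14
  3   0   0   7   8   8  15  15  15  15  15  15  22  22  22
  4   0  12  12  19  20  20  27  27  27  27  27  27  34  34
  5   0  12  12  19  20  20  27  27  29  30  30  37  37  37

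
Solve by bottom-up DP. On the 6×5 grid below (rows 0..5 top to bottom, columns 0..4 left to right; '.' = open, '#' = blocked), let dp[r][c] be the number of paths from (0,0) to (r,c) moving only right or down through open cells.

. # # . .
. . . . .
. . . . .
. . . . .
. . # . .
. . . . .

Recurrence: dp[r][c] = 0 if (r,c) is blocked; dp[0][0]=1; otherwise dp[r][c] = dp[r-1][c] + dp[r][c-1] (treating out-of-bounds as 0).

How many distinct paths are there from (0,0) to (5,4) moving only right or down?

r\c   0   1   2   3   4
  0   1   0   0   0   0
  1   1   1   1   1   1
  2   1   2   3   4   5
  3   1   3   6  10  15
  4   1   4   0  10  25
  5   1   5   5  15  40

40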